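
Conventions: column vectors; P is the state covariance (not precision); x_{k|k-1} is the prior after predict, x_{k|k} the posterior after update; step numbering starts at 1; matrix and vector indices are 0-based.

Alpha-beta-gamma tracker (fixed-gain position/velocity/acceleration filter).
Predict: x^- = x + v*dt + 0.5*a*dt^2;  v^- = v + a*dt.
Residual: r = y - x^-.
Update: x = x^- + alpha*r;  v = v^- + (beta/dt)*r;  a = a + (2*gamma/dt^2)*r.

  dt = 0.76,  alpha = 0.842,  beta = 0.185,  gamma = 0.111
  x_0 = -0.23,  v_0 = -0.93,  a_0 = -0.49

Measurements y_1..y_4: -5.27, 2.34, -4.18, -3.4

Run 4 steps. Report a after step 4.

a_post = 0.3716

step 1: x_pred=-1.0783  r=-4.1917  x^+=-4.6077  v^+=-2.3227  a^+=-2.1011
step 2: x_pred=-6.9798  r=9.3198  x^+=0.8675  v^+=-1.6509  a^+=1.4810
step 3: x_pred=0.0405  r=-4.2205  x^+=-3.5132  v^+=-1.5527  a^+=-0.1412
step 4: x_pred=-4.7340  r=1.3340  x^+=-3.6108  v^+=-1.3353  a^+=0.3716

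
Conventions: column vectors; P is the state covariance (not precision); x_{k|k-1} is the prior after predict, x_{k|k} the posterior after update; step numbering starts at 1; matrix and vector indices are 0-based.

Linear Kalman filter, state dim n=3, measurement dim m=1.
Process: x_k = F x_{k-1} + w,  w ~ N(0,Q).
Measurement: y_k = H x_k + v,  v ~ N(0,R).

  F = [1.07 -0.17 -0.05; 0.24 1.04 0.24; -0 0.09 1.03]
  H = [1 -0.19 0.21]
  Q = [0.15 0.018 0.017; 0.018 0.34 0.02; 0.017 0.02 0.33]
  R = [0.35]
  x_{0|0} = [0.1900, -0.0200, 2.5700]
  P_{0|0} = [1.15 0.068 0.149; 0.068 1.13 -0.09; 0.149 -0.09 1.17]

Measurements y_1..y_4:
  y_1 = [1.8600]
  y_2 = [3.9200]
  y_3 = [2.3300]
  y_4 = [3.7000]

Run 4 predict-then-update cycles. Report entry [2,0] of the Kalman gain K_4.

step 1: x^-=[0.0782, 0.6416, 2.6453]  P^-=[1.4600 0.2172 0.1264; 0.2172 1.7020 0.3549; 0.1264 0.3549 1.5637]  S=[1.8826]  K=[0.7677; -0.0168; 0.2057]  nu=[1.3482]  x^+=[1.1132, 0.6190, 2.9227]  P^+=[0.3505 0.2415 -0.1710; 0.2415 1.7015 0.3614; -0.1710 0.3614 1.4840]
step 2: x^-=[0.9398, 1.6123, 3.0661]  P^-=[0.5407 -0.0271 -0.3155; -0.0271 2.5673 0.9041; -0.3155 0.9041 1.9852]  S=[0.8766]  K=[0.5471; -0.3708; -0.0803]  nu=[2.6427]  x^+=[2.3857, 0.6323, 2.8538]  P^+=[0.2783 0.1507 -0.2770; 0.1507 2.4468 0.8779; -0.2770 0.8779 1.9795]
step 3: x^-=[2.3025, 1.9151, 2.9963]  P^-=[0.5340 -0.3546 -0.5708; -0.3546 3.5981 1.6326; -0.5708 1.6326 2.6127]  S=[0.8938]  K=[0.5387; -0.7780; -0.3718]  nu=[-0.2379]  x^+=[2.1744, 2.1001, 3.0847]  P^+=[0.2746 0.0200 -0.3918; 0.0200 3.0571 1.3740; -0.3918 1.3740 2.4891]
step 4: x^-=[1.8153, 3.4463, 3.3663]  P^-=[0.6170 -0.6838 -0.8346; -0.6838 4.4565 2.3265; -0.8346 2.3265 3.2502]  S=[0.9949]  K=[0.5746; -1.0473; -0.5972]  nu=[1.8326]  x^+=[2.8683, 1.5270, 2.2719]  P^+=[0.2885 -0.0851 -0.4932; -0.0851 3.3652 1.7043; -0.4932 1.7043 2.8954]

K[2,0] = -0.5972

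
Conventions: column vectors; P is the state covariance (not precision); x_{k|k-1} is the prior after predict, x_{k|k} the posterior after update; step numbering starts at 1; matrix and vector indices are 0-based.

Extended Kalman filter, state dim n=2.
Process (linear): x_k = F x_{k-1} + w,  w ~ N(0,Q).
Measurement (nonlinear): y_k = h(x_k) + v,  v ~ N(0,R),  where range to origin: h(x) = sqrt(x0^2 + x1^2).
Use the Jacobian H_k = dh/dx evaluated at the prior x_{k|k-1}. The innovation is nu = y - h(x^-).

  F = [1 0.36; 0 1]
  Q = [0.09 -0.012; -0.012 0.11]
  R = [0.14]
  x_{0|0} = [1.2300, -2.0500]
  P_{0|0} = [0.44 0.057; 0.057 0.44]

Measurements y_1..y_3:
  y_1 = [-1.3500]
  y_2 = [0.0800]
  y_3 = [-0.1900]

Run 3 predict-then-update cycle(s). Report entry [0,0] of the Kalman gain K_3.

K[0,0] = 0.2654

step 1: x^-=[0.4920, -2.0500]  P^-=[0.6281 0.2034; 0.2034 0.5500]  H_jac=[0.2334 -0.9724]  S=[0.6019]  K=[-0.0851; -0.8096]  nu=[-3.4582]  x^+=[0.7862, 0.7499]  P^+=[0.6237 0.1619; 0.1619 0.1554]
step 2: x^-=[1.0562, 0.7499]  P^-=[0.8504 0.2059; 0.2059 0.2654]  H_jac=[0.8154 0.5789]  S=[0.9888]  K=[0.8219; 0.3252]  nu=[-1.2153]  x^+=[0.0573, 0.3547]  P^+=[0.1826 -0.0584; -0.0584 0.1609]
step 3: x^-=[0.1850, 0.3547]  P^-=[0.2514 -0.0125; -0.0125 0.2709]  H_jac=[0.4625 0.8866]  S=[0.3965]  K=[0.2654; 0.5912]  nu=[-0.5900]  x^+=[0.0284, 0.0059]  P^+=[0.2235 -0.0747; -0.0747 0.1323]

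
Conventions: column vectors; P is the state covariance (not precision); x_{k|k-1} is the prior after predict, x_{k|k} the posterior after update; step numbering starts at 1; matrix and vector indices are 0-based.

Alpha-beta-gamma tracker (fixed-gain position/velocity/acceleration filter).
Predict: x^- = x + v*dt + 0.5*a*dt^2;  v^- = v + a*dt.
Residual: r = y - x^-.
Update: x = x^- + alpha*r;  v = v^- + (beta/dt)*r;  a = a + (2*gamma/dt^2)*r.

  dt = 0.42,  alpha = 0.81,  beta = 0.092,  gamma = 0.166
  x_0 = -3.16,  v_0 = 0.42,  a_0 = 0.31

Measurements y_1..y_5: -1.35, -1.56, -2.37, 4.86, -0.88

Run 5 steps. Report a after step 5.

a_post = -3.4292

step 1: x_pred=-2.9563  r=1.6063  x^+=-1.6552  v^+=0.9020  a^+=3.3331
step 2: x_pred=-0.9823  r=-0.5777  x^+=-1.4502  v^+=2.1754  a^+=2.2459
step 3: x_pred=-0.3385  r=-2.0315  x^+=-1.9840  v^+=2.6737  a^+=-1.5776
step 4: x_pred=-1.0002  r=5.8602  x^+=3.7466  v^+=3.2948  a^+=9.4518
step 5: x_pred=5.9640  r=-6.8440  x^+=0.4204  v^+=5.7654  a^+=-3.4292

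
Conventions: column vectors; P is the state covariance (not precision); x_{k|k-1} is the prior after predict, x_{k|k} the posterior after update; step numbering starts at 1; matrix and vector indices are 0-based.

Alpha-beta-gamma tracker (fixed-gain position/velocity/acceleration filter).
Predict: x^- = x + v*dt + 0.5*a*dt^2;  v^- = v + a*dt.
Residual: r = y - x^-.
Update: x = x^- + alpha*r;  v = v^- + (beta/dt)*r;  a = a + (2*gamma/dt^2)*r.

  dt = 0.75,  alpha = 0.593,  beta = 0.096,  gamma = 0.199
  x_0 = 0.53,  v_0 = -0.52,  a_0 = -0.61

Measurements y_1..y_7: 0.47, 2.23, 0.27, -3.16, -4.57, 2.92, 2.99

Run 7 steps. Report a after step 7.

a_post = 5.4840

step 1: x_pred=-0.0316  r=0.5016  x^+=0.2659  v^+=-0.9133  a^+=-0.2551
step 2: x_pred=-0.4909  r=2.7209  x^+=1.1226  v^+=-0.7564  a^+=1.6700
step 3: x_pred=1.0250  r=-0.7550  x^+=0.5773  v^+=0.3995  a^+=1.1358
step 4: x_pred=1.1964  r=-4.3564  x^+=-1.3869  v^+=0.6938  a^+=-1.9466
step 5: x_pred=-1.4141  r=-3.1559  x^+=-3.2855  v^+=-1.1701  a^+=-4.1795
step 6: x_pred=-5.3386  r=8.2586  x^+=-0.4413  v^+=-3.2477  a^+=1.6639
step 7: x_pred=-2.4090  r=5.3990  x^+=0.7926  v^+=-1.3087  a^+=5.4840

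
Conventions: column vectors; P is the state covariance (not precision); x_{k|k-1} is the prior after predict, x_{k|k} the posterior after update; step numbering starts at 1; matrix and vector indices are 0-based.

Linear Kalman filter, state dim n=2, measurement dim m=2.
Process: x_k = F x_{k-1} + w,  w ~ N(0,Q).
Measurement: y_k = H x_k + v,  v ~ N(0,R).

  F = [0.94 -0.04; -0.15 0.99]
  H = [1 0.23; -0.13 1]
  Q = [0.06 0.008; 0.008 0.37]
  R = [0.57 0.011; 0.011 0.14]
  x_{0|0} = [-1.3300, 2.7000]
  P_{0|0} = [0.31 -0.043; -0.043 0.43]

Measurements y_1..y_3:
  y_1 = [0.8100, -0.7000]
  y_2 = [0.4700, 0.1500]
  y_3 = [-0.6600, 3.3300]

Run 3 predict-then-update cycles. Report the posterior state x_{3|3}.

step 1: x^-=[-1.3582, 2.8725]  P^-=[0.3378 -0.0930; -0.0930 0.8112]  S=[0.9080 0.0634; 0.0634 0.9811]  K=[0.3599 -0.1628; 0.0446 0.8363]  nu=[1.5075, -3.7491]  x^+=[-0.2052, -0.1955]  P^+=[0.2017 0.0074; 0.0074 0.1185]
step 2: x^-=[-0.1850, -0.1627]  P^-=[0.2378 -0.0182; -0.0182 0.4885]  S=[0.8253 0.0748; 0.0748 0.6373]  K=[0.2932 -0.1115; 0.0448 0.7650]  nu=[0.6925, 0.2887]  x^+=[-0.0142, 0.0891]  P^+=[0.1638 0.0089; 0.0089 0.1088]
step 3: x^-=[-0.0169, 0.0904]  P^-=[0.2043 -0.0111; -0.0111 0.4776]  S=[0.7945 0.0836; 0.0836 0.6240]  K=[0.2640 -0.0956; 0.0442 0.7619]  nu=[-0.6639, 3.2374]  x^+=[-0.5018, 2.5275]  P^+=[0.1474 0.0087; 0.0087 0.1083]

x_post = [-0.5018, 2.5275]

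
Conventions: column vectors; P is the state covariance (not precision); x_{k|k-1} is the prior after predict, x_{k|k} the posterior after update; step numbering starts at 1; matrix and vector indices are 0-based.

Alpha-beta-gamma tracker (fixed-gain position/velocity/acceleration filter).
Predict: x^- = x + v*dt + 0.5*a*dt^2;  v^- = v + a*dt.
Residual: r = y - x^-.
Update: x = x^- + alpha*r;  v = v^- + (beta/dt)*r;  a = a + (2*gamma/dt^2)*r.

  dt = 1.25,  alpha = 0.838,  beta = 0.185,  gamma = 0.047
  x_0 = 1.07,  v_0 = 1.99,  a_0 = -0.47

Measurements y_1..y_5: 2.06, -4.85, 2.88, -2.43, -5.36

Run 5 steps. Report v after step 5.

v_post = -2.7947

step 1: x_pred=3.1903  r=-1.1303  x^+=2.2431  v^+=1.2352  a^+=-0.5380
step 2: x_pred=3.3668  r=-8.2168  x^+=-3.5189  v^+=-0.6534  a^+=-1.0323
step 3: x_pred=-5.1421  r=8.0221  x^+=1.5804  v^+=-0.7565  a^+=-0.5497
step 4: x_pred=0.2053  r=-2.6353  x^+=-2.0031  v^+=-1.8337  a^+=-0.7083
step 5: x_pred=-4.8485  r=-0.5115  x^+=-5.2771  v^+=-2.7947  a^+=-0.7390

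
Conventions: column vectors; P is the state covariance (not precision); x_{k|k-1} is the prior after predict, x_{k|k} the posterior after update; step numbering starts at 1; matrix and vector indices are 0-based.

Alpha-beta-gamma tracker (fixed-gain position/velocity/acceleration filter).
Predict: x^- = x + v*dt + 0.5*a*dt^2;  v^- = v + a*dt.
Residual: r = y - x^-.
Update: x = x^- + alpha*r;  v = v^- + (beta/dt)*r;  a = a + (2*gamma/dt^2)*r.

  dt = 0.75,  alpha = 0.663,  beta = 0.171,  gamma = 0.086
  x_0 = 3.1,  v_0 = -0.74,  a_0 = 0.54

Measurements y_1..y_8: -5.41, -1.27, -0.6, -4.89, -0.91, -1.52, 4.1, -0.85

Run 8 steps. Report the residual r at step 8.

step 1: x_pred=2.6969  r=-8.1069  x^+=-2.6780  v^+=-2.1834  a^+=-1.9389
step 2: x_pred=-4.8608  r=3.5908  x^+=-2.4801  v^+=-2.8188  a^+=-0.8409
step 3: x_pred=-4.8307  r=4.2307  x^+=-2.0258  v^+=-2.4849  a^+=0.4528
step 4: x_pred=-3.7621  r=-1.1279  x^+=-4.5099  v^+=-2.4025  a^+=0.1079
step 5: x_pred=-6.2814  r=5.3714  x^+=-2.7202  v^+=-1.0969  a^+=1.7503
step 6: x_pred=-3.0506  r=1.5306  x^+=-2.0358  v^+=0.5648  a^+=2.2184
step 7: x_pred=-0.9883  r=5.0883  x^+=2.3852  v^+=3.3887  a^+=3.7742
step 8: x_pred=5.9883  r=-6.8383  x^+=1.4545  v^+=4.6603  a^+=1.6832

resid = -6.8383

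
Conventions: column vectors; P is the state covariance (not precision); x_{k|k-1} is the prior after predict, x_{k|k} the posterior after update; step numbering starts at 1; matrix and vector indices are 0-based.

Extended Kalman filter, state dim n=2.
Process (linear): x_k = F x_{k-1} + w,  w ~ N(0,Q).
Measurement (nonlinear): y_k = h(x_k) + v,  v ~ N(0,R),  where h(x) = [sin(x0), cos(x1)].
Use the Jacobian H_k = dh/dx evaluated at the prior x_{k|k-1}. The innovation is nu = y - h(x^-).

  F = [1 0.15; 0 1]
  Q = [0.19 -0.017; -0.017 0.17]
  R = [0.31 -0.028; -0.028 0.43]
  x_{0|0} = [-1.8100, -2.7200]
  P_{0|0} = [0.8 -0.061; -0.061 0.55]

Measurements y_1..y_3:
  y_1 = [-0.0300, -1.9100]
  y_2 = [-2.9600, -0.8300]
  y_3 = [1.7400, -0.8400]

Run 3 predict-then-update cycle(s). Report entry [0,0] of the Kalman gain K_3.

step 1: x^-=[-2.2180, -2.7200]  P^-=[0.9841 0.0045; 0.0045 0.7200]  H_jac=[-0.6030 0.0000; 0.0000 0.4092]  S=[0.6678 -0.0291; -0.0291 0.5506]  K=[-0.8905 -0.0437; 0.0193 0.5362]  nu=[0.7678, -0.9976]  x^+=[-2.8580, -3.2400]  P^+=[0.4558 0.0150; 0.0150 0.5621]
step 2: x^-=[-3.3441, -3.2400]  P^-=[0.6629 0.0823; 0.0823 0.7321]  H_jac=[-0.9796 0.0000; 0.0000 -0.0983]  S=[0.9461 -0.0201; -0.0201 0.4371]  K=[-0.6874 -0.0501; -0.0888 -0.1687]  nu=[-3.1611, 0.1652]  x^+=[-1.1793, -2.9873]  P^+=[0.2161 0.0233; 0.0233 0.7128]
step 3: x^-=[-1.6274, -2.9873]  P^-=[0.4291 0.1132; 0.1132 0.8828]  H_jac=[-0.0566 0.0000; 0.0000 0.1537]  S=[0.3114 -0.0290; -0.0290 0.4509]  K=[-0.0748 0.0338; 0.0075 0.3014]  nu=[2.7384, 0.1481]  x^+=[-1.8273, -2.9221]  P^+=[0.4267 0.1081; 0.1081 0.8419]

K[0,0] = -0.0748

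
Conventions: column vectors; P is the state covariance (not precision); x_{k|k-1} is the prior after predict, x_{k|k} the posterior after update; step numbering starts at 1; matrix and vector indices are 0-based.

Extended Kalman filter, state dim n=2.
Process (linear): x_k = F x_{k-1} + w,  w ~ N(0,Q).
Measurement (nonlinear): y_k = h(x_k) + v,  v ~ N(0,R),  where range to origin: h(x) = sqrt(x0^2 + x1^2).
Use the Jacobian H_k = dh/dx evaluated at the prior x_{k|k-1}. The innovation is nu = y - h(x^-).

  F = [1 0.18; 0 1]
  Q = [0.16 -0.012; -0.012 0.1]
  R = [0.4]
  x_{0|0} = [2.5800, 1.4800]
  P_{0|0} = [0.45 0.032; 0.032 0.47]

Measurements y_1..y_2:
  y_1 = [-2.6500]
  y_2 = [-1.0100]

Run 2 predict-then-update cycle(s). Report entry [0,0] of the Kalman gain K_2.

step 1: x^-=[2.8464, 1.4800]  P^-=[0.6367 0.1046; 0.1046 0.5700]  H_jac=[0.8872 0.4613]  S=[1.1082]  K=[0.5533; 0.3210]  nu=[-5.8582]  x^+=[-0.3952, -0.4007]  P^+=[0.2974 -0.0923; -0.0923 0.4558]
step 2: x^-=[-0.4673, -0.4007]  P^-=[0.4390 -0.0222; -0.0222 0.5558]  H_jac=[-0.7592 -0.6509]  S=[0.8665]  K=[-0.3679; -0.3980]  nu=[-1.6256]  x^+=[0.1308, 0.2464]  P^+=[0.3217 -0.1491; -0.1491 0.4185]

K[0,0] = -0.3679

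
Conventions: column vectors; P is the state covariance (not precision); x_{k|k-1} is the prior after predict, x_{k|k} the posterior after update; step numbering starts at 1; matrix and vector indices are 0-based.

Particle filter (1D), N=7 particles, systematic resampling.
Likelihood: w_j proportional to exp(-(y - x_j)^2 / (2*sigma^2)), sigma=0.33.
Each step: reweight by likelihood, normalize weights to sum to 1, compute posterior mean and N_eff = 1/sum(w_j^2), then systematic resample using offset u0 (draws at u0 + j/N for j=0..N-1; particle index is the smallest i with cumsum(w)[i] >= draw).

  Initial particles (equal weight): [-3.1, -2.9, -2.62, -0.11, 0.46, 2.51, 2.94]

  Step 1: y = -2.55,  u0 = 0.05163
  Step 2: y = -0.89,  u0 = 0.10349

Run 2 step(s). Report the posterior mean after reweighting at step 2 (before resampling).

step 1: w=[0.1388, 0.3171, 0.5441, 0.0000, 0.0000, 0.0000, 0.0000]  mean=-2.7754  Neff=2.4045  idx=[0, 1, 1, 2, 2, 2, 2]
step 2: w=[0.0000, 0.0020, 0.0020, 0.2490, 0.2490, 0.2490, 0.2490]  mean=-2.6212  Neff=4.0329  idx=[3, 3, 4, 5, 5, 6, 6]

post_mean = -2.6212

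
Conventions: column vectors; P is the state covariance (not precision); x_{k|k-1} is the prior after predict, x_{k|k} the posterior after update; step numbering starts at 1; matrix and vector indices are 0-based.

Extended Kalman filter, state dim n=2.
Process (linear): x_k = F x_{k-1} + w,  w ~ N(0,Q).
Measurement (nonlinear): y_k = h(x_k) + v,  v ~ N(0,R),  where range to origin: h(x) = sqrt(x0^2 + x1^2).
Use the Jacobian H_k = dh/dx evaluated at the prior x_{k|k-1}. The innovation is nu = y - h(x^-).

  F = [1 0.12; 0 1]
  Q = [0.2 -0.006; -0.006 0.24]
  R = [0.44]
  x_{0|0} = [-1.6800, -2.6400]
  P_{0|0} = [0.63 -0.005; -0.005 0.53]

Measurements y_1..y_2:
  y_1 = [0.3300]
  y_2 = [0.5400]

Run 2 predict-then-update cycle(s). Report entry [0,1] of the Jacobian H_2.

step 1: x^-=[-1.9968, -2.6400]  P^-=[0.8364 0.0526; 0.0526 0.7700]  H_jac=[-0.6032 -0.7976]  S=[1.2848]  K=[-0.4254; -0.5027]  nu=[-2.9801]  x^+=[-0.7291, -1.1419]  P^+=[0.6040 -0.2221; -0.2221 0.4453]
step 2: x^-=[-0.8662, -1.1419]  P^-=[0.7571 -0.1747; -0.1747 0.6853]  H_jac=[-0.6043 -0.7967]  S=[0.9833]  K=[-0.3237; -0.4479]  nu=[-0.8933]  x^+=[-0.5770, -0.7418]  P^+=[0.6540 -0.3173; -0.3173 0.4880]

H_jac[0,1] = -0.7967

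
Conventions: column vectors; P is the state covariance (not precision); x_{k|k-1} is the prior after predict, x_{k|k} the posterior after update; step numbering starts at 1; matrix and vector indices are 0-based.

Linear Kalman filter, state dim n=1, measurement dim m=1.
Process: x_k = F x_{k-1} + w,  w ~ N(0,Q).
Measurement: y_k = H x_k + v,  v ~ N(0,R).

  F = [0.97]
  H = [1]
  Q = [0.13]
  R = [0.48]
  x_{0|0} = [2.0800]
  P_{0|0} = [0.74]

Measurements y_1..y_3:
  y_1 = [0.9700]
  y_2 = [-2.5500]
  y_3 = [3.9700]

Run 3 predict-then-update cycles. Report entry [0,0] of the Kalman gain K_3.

K[0,0] = 0.4143

step 1: x^-=[2.0176]  P^-=[0.8263]  S=[1.3063]  K=[0.6325]  nu=[-1.0476]  x^+=[1.3550]  P^+=[0.3036]
step 2: x^-=[1.3143]  P^-=[0.4157]  S=[0.8957]  K=[0.4641]  nu=[-3.8643]  x^+=[-0.4791]  P^+=[0.2228]
step 3: x^-=[-0.4647]  P^-=[0.3396]  S=[0.8196]  K=[0.4143]  nu=[4.4347]  x^+=[1.3728]  P^+=[0.1989]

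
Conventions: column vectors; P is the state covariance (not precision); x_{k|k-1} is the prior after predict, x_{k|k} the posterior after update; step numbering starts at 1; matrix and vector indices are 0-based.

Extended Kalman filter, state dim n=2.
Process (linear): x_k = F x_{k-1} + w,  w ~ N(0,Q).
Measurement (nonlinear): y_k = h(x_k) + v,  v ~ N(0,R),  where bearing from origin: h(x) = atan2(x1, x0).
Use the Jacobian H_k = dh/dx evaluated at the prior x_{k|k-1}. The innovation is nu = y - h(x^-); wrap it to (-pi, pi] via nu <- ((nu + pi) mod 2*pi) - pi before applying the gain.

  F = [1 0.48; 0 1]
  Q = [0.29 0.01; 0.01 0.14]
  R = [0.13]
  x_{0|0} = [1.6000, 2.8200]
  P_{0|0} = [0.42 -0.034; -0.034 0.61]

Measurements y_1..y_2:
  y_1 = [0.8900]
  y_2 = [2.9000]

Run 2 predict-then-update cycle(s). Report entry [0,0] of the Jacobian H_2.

H_jac[0,0] = -0.1088

step 1: x^-=[2.9536, 2.8200]  P^-=[0.8179 0.2688; 0.2688 0.7500]  H_jac=[-0.1691 0.1771]  S=[0.1608]  K=[-0.5640; 0.5434]  nu=[0.1277]  x^+=[2.8816, 2.8894]  P^+=[0.7667 0.3181; 0.3181 0.7025]
step 2: x^-=[4.2685, 2.8894]  P^-=[1.5240 0.6653; 0.6653 0.8425]  H_jac=[-0.1088 0.1607]  S=[0.1465]  K=[-0.4017; 0.4300]  nu=[2.3049]  x^+=[3.3427, 3.8805]  P^+=[1.5003 0.6906; 0.6906 0.8154]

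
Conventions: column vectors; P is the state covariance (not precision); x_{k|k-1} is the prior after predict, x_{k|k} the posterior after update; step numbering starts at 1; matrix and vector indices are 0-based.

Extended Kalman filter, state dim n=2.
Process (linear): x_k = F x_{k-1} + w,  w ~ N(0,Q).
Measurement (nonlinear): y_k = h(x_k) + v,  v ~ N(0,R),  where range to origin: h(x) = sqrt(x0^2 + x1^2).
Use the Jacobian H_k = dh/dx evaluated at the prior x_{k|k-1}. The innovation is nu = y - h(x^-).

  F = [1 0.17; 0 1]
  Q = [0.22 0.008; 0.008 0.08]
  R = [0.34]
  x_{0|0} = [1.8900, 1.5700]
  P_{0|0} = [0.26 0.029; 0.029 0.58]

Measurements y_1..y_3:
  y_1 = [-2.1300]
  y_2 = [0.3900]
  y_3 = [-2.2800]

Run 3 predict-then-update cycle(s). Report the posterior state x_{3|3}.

step 1: x^-=[2.1569, 1.5700]  P^-=[0.5066 0.1356; 0.1356 0.6600]  H_jac=[0.8085 0.5885]  S=[1.0288]  K=[0.4757; 0.4841]  nu=[-4.7978]  x^+=[-0.1255, -0.7527]  P^+=[0.2738 -0.1013; -0.1013 0.4189]
step 2: x^-=[-0.2534, -0.7527]  P^-=[0.4715 -0.0221; -0.0221 0.4989]  H_jac=[-0.3191 -0.9477]  S=[0.8227]  K=[-0.1574; -0.5661]  nu=[-0.4042]  x^+=[-0.1898, -0.5239]  P^+=[0.4511 -0.0954; -0.0954 0.2352]
step 3: x^-=[-0.2789, -0.5239]  P^-=[0.6454 -0.0474; -0.0474 0.3152]  H_jac=[-0.4699 -0.8827]  S=[0.6888]  K=[-0.3795; -0.3716]  nu=[-2.8735]  x^+=[0.8117, 0.5440]  P^+=[0.5462 -0.1446; -0.1446 0.2201]

x_post = [0.8117, 0.5440]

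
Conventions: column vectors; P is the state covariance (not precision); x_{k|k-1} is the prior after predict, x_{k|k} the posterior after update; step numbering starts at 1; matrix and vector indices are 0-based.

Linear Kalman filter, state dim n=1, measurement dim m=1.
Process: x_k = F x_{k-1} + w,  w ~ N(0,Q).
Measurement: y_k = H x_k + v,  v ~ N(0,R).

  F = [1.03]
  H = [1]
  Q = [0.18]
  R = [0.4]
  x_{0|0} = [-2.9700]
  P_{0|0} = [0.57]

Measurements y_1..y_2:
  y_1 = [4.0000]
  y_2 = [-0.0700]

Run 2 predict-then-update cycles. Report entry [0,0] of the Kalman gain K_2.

step 1: x^-=[-3.0591]  P^-=[0.7847]  S=[1.1847]  K=[0.6624]  nu=[7.0591]  x^+=[1.6166]  P^+=[0.2649]
step 2: x^-=[1.6651]  P^-=[0.4611]  S=[0.8611]  K=[0.5355]  nu=[-1.7351]  x^+=[0.7360]  P^+=[0.2142]

K[0,0] = 0.5355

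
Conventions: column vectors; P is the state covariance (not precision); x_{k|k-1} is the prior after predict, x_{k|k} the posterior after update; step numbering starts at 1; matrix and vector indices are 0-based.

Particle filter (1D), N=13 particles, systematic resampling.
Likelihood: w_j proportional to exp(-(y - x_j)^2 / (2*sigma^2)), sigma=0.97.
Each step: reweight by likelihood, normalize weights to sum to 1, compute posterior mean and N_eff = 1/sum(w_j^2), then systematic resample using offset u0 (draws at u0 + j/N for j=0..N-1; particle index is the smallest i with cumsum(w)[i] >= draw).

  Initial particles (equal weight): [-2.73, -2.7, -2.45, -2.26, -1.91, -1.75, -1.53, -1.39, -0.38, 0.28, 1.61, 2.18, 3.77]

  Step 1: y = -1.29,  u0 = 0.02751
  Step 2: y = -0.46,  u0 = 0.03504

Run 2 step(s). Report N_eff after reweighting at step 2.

N_eff = 9.0704

step 1: w=[0.0521, 0.0545, 0.0767, 0.0951, 0.1279, 0.1402, 0.1521, 0.1560, 0.1010, 0.0423, 0.0018, 0.0003, 0.0000]  mean=-1.6546  Neff=8.6142  idx=[0, 1, 2, 3, 4, 5, 5, 6, 6, 7, 7, 8, 8]
step 2: w=[0.0109, 0.0117, 0.0205, 0.0301, 0.0551, 0.0696, 0.0696, 0.0917, 0.0917, 0.1064, 0.1064, 0.1680, 0.1680]  mean=-1.2331  Neff=9.0704  idx=[2, 4, 5, 6, 7, 8, 9, 10, 10, 11, 11, 12, 12]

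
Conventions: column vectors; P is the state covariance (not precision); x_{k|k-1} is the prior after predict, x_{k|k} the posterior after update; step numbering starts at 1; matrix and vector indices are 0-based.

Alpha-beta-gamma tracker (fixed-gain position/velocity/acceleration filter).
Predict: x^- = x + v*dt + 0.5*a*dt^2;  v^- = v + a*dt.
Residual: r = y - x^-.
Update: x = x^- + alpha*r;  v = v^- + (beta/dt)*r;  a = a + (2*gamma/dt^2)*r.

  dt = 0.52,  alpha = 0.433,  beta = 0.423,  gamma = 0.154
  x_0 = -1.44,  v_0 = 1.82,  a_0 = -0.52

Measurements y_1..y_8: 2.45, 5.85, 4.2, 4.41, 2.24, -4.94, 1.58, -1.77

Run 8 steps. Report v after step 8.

step 1: x_pred=-0.5639  r=3.0139  x^+=0.7411  v^+=4.0013  a^+=2.9130
step 2: x_pred=3.2156  r=2.6344  x^+=4.3563  v^+=7.6590  a^+=5.9137
step 3: x_pred=9.1385  r=-4.9385  x^+=7.0001  v^+=6.7168  a^+=0.2884
step 4: x_pred=10.5319  r=-6.1219  x^+=7.8811  v^+=1.8869  a^+=-6.6847
step 5: x_pred=7.9585  r=-5.7185  x^+=5.4824  v^+=-6.2410  a^+=-13.1984
step 6: x_pred=0.4527  r=-5.3927  x^+=-1.8824  v^+=-17.4909  a^+=-19.3410
step 7: x_pred=-13.5925  r=15.1725  x^+=-7.0228  v^+=-15.2059  a^+=-2.0587
step 8: x_pred=-15.2082  r=13.4382  x^+=-9.3895  v^+=-5.3450  a^+=13.2482

v_post = -5.3450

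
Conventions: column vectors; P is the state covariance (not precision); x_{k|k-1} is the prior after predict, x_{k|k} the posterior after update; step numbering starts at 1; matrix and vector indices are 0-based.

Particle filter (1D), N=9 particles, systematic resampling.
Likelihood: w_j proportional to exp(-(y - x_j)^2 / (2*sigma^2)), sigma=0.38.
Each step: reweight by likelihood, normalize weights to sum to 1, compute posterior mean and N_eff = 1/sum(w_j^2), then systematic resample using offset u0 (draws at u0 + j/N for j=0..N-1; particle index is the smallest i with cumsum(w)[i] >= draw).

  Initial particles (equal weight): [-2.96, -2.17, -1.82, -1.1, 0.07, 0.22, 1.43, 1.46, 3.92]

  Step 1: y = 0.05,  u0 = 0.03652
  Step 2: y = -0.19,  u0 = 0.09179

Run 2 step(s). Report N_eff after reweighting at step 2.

N_eff = 8.7530

step 1: w=[0.0000, 0.0000, 0.0000, 0.0054, 0.5212, 0.4722, 0.0007, 0.0005, 0.0000]  mean=0.1363  Neff=2.0217  idx=[4, 4, 4, 4, 4, 5, 5, 5, 5]
step 2: w=[0.1278, 0.1278, 0.1278, 0.1278, 0.1278, 0.0902, 0.0902, 0.0902, 0.0902]  mean=0.1241  Neff=8.7530  idx=[0, 1, 2, 3, 4, 5, 6, 7, 8]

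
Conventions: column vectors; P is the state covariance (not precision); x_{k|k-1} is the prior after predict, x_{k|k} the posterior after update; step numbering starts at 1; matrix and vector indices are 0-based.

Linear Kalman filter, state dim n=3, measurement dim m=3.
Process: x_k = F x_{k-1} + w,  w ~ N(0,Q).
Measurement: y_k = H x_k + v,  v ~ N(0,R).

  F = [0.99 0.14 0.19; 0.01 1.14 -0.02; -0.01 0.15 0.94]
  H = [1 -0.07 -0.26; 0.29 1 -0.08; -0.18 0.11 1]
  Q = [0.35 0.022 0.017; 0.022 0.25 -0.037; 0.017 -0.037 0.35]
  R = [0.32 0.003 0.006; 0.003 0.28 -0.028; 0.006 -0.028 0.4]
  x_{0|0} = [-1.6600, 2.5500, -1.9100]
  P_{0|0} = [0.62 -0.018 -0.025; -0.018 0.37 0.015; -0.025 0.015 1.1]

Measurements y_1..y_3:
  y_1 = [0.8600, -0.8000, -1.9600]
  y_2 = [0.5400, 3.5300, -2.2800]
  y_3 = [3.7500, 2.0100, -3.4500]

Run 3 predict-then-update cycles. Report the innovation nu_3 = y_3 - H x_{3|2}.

step 1: x^-=[-1.6493, 2.9286, -1.3963]  P^-=[0.9910 0.0663 0.1916; 0.0663 0.7303 0.0215; 0.1916 0.0215 1.3351]  S=[1.2967 0.2968 -0.3185; 0.2968 1.1283 -0.0364; -0.3185 -0.0364 1.7092]  K=[0.7338 0.1118 0.1512; -0.1432 0.7017 0.0409; 0.0743 -0.0209 0.7757]  nu=[2.3513, -3.3620, -1.1827]  x^+=[-0.4785, 0.1845, -2.0690]  P^+=[0.2628 -0.0379 0.1132; -0.0379 0.2032 -0.0333; 0.1132 -0.0333 0.3354]
step 2: x^-=[-0.8410, 0.2469, -1.9124]  P^-=[0.6540 0.0038 0.1728; 0.0038 0.5149 -0.0427; 0.1728 -0.0427 0.6395]  S=[0.9278 0.1576 -0.0964; 0.1576 0.8550 -0.0470; -0.0964 -0.0470 0.9952]  K=[0.6526 0.0965 0.1235; -0.1271 0.6326 0.0308; 0.0794 -0.0322 0.6128]  nu=[0.9010, 3.3740, -0.5461]  x^+=[0.0053, 2.2500, -2.2841]  P^+=[0.2325 -0.0342 0.0962; -0.0342 0.1832 -0.0324; 0.0962 -0.0324 0.2674]
step 3: x^-=[-0.1137, 2.6108, -1.8096]  P^-=[0.6161 0.0052 0.1455; 0.0052 0.4889 -0.0441; 0.1455 -0.0441 0.5796]  S=[0.8997 0.1532 -0.1021; 0.1532 0.8278 -0.0530; -0.1021 -0.0530 0.9432]  K=[0.6385 0.0971 0.1118; -0.1218 0.6212 0.0310; 0.0700 -0.0337 0.5873]  nu=[3.5760, -0.7125, -1.9480]  x^+=[1.8826, 1.6723, -2.6793]  P^+=[0.2265 -0.0325 0.0902; -0.0325 0.1796 -0.0314; 0.0902 -0.0314 0.2560]

innov = [3.5760, -0.7125, -1.9480]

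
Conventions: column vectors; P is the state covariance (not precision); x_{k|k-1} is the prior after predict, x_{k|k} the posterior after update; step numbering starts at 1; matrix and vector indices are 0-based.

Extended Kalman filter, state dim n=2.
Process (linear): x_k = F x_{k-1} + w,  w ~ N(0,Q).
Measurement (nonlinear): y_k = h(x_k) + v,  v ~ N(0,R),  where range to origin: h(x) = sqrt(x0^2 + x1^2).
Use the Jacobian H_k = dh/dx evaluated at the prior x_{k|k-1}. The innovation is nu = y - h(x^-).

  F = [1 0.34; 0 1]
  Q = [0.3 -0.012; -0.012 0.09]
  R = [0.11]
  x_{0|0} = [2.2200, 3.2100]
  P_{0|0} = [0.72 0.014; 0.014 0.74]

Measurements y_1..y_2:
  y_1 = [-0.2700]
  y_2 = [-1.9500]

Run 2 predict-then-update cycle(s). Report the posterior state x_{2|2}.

step 1: x^-=[3.3114, 3.2100]  P^-=[1.1151 0.2536; 0.2536 0.8300]  H_jac=[0.7180 0.6960]  S=[1.3404]  K=[0.7290; 0.5668]  nu=[-4.8819]  x^+=[-0.2474, 0.4428]  P^+=[0.4028 -0.3003; -0.3003 0.3993]
step 2: x^-=[-0.0968, 0.4428]  P^-=[0.5447 -0.1765; -0.1765 0.4893]  H_jac=[-0.2135 0.9769]  S=[0.6755]  K=[-0.4275; 0.7635]  nu=[-2.4033]  x^+=[0.9305, -1.3921]  P^+=[0.4213 0.0440; 0.0440 0.0956]

x_post = [0.9305, -1.3921]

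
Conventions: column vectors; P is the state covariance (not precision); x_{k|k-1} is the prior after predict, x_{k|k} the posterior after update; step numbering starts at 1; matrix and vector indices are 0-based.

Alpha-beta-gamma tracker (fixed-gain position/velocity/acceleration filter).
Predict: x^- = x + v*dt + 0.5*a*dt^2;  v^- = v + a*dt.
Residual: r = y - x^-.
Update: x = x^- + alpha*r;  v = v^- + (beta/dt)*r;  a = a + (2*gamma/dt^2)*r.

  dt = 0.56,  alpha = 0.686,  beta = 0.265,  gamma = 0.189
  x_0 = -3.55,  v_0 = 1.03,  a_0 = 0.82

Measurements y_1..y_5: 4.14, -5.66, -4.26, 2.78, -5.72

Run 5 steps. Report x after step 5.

step 1: x_pred=-2.8446  r=6.9846  x^+=1.9468  v^+=4.7944  a^+=9.2390
step 2: x_pred=6.0804  r=-11.7404  x^+=-1.9735  v^+=4.4125  a^+=-4.9124
step 3: x_pred=-0.2728  r=-3.9872  x^+=-3.0080  v^+=-0.2252  a^+=-9.7184
step 4: x_pred=-4.6580  r=7.4380  x^+=0.4445  v^+=-2.1478  a^+=-0.7530
step 5: x_pred=-0.8763  r=-4.8437  x^+=-4.1991  v^+=-4.8615  a^+=-6.5913

x_post = -4.1991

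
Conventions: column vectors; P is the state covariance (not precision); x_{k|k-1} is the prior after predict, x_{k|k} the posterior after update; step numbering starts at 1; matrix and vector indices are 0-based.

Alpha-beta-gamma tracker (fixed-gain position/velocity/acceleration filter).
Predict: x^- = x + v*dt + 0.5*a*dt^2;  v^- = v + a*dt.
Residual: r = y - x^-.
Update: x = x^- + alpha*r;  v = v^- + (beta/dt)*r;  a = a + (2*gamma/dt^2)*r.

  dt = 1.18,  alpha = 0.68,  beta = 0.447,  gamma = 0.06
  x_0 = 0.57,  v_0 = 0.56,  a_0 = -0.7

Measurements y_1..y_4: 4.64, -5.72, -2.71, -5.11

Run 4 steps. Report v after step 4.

step 1: x_pred=0.7435  r=3.8965  x^+=3.3931  v^+=1.2101  a^+=-0.3642
step 2: x_pred=4.5674  r=-10.2874  x^+=-2.4280  v^+=-3.1167  a^+=-1.2508
step 3: x_pred=-6.9765  r=4.2665  x^+=-4.0753  v^+=-2.9764  a^+=-0.8831
step 4: x_pred=-8.2022  r=3.0922  x^+=-6.0995  v^+=-2.8471  a^+=-0.6166

v_post = -2.8471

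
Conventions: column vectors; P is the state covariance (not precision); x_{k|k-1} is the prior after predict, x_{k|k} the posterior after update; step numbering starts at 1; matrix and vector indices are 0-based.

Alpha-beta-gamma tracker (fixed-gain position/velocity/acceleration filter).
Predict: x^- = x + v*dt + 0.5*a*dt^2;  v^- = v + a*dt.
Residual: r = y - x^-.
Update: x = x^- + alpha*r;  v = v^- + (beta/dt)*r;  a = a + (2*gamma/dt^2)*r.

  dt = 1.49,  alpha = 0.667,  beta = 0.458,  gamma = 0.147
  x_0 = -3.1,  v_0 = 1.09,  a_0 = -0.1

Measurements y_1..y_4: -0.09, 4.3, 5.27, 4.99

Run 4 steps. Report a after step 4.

step 1: x_pred=-1.5869  r=1.4969  x^+=-0.5885  v^+=1.4011  a^+=0.0982
step 2: x_pred=1.6082  r=2.6918  x^+=3.4036  v^+=2.3749  a^+=0.4547
step 3: x_pred=7.4470  r=-2.1770  x^+=5.9949  v^+=2.3832  a^+=0.1664
step 4: x_pred=9.7306  r=-4.7406  x^+=6.5686  v^+=1.1740  a^+=-0.4614

a_post = -0.4614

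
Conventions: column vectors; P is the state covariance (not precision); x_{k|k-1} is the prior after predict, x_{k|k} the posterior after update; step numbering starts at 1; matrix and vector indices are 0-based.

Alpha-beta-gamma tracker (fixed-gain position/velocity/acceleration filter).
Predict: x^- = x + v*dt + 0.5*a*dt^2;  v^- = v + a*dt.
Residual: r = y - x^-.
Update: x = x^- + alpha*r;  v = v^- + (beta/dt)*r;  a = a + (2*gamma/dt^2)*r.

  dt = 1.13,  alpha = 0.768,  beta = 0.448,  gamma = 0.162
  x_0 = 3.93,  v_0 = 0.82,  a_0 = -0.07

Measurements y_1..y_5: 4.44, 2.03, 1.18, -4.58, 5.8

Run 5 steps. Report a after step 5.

step 1: x_pred=4.8119  r=-0.3719  x^+=4.5263  v^+=0.5935  a^+=-0.1644
step 2: x_pred=5.0919  r=-3.0619  x^+=2.7404  v^+=-0.8062  a^+=-0.9413
step 3: x_pred=1.2284  r=-0.0484  x^+=1.1912  v^+=-1.8891  a^+=-0.9536
step 4: x_pred=-1.5522  r=-3.0278  x^+=-3.8776  v^+=-4.1670  a^+=-1.7218
step 5: x_pred=-9.6856  r=15.4856  x^+=2.2073  v^+=0.0267  a^+=2.2075

a_post = 2.2075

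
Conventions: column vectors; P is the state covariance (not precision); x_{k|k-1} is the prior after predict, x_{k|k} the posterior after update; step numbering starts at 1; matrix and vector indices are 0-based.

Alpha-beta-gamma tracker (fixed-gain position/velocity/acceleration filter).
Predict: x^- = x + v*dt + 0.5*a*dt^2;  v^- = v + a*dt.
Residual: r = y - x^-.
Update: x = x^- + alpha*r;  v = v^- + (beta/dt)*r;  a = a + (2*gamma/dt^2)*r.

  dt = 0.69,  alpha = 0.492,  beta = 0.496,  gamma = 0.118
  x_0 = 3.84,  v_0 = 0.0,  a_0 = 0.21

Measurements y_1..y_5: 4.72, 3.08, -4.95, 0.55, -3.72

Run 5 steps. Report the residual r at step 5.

step 1: x_pred=3.8900  r=0.8300  x^+=4.2984  v^+=0.7415  a^+=0.6214
step 2: x_pred=4.9580  r=-1.8780  x^+=4.0340  v^+=-0.1796  a^+=-0.3095
step 3: x_pred=3.8364  r=-8.7864  x^+=-0.4865  v^+=-6.7092  a^+=-4.6648
step 4: x_pred=-6.2263  r=6.7763  x^+=-2.8924  v^+=-5.0568  a^+=-1.3059
step 5: x_pred=-6.6924  r=2.9724  x^+=-5.2300  v^+=-3.8212  a^+=0.1676

resid = 2.9724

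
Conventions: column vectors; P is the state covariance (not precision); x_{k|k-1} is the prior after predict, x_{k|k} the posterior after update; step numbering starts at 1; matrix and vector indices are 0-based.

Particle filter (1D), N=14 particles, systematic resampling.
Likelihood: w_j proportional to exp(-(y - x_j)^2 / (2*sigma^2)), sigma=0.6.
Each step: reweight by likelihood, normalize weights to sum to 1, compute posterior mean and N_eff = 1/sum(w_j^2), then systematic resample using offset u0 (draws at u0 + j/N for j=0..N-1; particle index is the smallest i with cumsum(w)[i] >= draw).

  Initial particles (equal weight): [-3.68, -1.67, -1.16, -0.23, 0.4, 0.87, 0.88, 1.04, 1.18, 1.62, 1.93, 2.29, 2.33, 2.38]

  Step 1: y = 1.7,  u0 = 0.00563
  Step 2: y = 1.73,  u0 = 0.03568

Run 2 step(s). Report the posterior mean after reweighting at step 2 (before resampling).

step 1: w=[0.0000, 0.0000, 0.0000, 0.0010, 0.0166, 0.0668, 0.0683, 0.0950, 0.1194, 0.1724, 0.1616, 0.1072, 0.1002, 0.0915]  mean=1.6522  Neff=8.4450  idx=[4, 5, 6, 7, 8, 8, 9, 9, 10, 10, 11, 11, 12, 13]
step 2: w=[0.0096, 0.0400, 0.0409, 0.0576, 0.0734, 0.0734, 0.1098, 0.1098, 0.1056, 0.1056, 0.0722, 0.0722, 0.0677, 0.0621]  mean=1.7076  Neff=12.0834  idx=[1, 3, 4, 5, 6, 6, 7, 8, 8, 9, 10, 11, 12, 13]

post_mean = 1.7076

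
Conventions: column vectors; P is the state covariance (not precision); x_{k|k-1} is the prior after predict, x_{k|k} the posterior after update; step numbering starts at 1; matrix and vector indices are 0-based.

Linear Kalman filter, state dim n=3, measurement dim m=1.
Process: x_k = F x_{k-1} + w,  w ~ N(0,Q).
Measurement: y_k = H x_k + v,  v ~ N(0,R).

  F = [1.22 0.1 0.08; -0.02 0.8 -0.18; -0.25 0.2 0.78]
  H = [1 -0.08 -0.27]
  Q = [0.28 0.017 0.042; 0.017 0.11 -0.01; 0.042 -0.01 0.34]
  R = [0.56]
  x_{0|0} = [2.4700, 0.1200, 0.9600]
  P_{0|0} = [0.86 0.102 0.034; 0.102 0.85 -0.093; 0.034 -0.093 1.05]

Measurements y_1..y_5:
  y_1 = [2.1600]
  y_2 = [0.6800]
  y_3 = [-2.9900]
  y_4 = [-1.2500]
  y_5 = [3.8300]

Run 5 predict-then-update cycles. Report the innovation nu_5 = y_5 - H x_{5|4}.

step 1: x^-=[3.1022, -0.1262, 0.1553]  P^-=[1.6053 0.1364 -0.0925; 0.1364 0.7121 -0.0916; -0.0925 -0.0916 1.0141]  S=[2.2679]  K=[0.7140; 0.0459; -0.1583]  nu=[-0.9104]  x^+=[2.4522, -0.1680, 0.2994]  P^+=[0.4490 0.0620 0.1638; 0.0620 0.7073 -0.0751; 0.1638 -0.0751 0.9573]
step 2: x^-=[2.9988, -0.2374, -0.4131]  P^-=[1.0075 0.0696 0.1381; 0.0696 0.6147 -0.0810; 0.1381 -0.0810 0.8852]  S=[1.5468]  K=[0.6236; 0.0273; -0.0611]  nu=[-2.4493]  x^+=[1.4713, -0.3043, -0.2635]  P^+=[0.4059 0.0432 0.1970; 0.0432 0.6136 -0.0784; 0.1970 -0.0784 0.8795]
step 3: x^-=[1.7435, -0.2254, -0.6342]  P^-=[0.9436 0.0384 0.1710; 0.0384 0.5540 -0.0824; 0.1710 -0.0824 0.8194]  S=[1.4649]  K=[0.6106; 0.0112; -0.0298]  nu=[-4.9227]  x^+=[-1.2621, -0.2804, -0.4874]  P^+=[0.3975 0.0284 0.1976; 0.0284 0.5538 -0.0819; 0.1976 -0.0819 0.8181]
step 4: x^-=[-1.6069, -0.1114, -0.1207]  P^-=[0.9267 0.0200 0.1655; 0.0200 0.5152 -0.0824; 0.1655 -0.0824 0.7792]  S=[1.4506]  K=[0.6069; 0.0007; -0.0264]  nu=[0.3153]  x^+=[-1.4155, -0.1111, -0.1291]  P^+=[0.3924 0.0194 0.1887; 0.0194 0.5152 -0.0824; 0.1887 -0.0824 0.7782]
step 5: x^-=[-1.7483, -0.0374, 0.2310]  P^-=[0.9144 0.0108 0.1535; 0.0108 0.4896 -0.0817; 0.1535 -0.0817 0.7573]  S=[1.4446]  K=[0.6037; -0.0044; -0.0307]  nu=[5.6377]  x^+=[1.6551, -0.0620, 0.0576]  P^+=[0.3879 0.0146 0.1803; 0.0146 0.4895 -0.0819; 0.1803 -0.0819 0.7560]

innov = [5.6377]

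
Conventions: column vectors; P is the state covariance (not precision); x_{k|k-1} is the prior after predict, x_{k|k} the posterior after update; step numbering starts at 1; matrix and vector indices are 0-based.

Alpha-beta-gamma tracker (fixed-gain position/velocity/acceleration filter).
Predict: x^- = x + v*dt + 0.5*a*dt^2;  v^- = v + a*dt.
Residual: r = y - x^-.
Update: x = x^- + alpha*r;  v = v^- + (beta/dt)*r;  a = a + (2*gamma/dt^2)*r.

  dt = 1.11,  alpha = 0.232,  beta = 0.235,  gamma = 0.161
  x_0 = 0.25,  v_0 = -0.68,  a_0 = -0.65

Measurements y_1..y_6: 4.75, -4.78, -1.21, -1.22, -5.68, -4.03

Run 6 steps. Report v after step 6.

step 1: x_pred=-0.9052  r=5.6552  x^+=0.4068  v^+=-0.2042  a^+=0.8280
step 2: x_pred=0.6902  r=-5.4702  x^+=-0.5789  v^+=-0.4433  a^+=-0.6016
step 3: x_pred=-1.4416  r=0.2316  x^+=-1.3879  v^+=-1.0621  a^+=-0.5411
step 4: x_pred=-2.9001  r=1.6801  x^+=-2.5103  v^+=-1.3070  a^+=-0.1020
step 5: x_pred=-4.0239  r=-1.6561  x^+=-4.4081  v^+=-1.7708  a^+=-0.5348
step 6: x_pred=-6.7032  r=2.6732  x^+=-6.0831  v^+=-1.7985  a^+=0.1638

v_post = -1.7985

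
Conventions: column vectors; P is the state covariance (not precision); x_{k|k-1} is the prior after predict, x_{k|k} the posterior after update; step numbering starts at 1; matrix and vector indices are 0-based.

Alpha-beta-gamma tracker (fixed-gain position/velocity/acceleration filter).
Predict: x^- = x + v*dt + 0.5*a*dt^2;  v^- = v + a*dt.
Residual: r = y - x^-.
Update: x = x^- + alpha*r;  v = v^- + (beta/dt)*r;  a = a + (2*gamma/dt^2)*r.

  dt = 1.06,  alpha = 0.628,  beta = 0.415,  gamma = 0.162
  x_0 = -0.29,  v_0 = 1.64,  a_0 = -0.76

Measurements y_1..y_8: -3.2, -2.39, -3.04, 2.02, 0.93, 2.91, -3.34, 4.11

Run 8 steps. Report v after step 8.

v_post = 0.3250

step 1: x_pred=1.0214  r=-4.2214  x^+=-1.6296  v^+=-0.8183  a^+=-1.9773
step 2: x_pred=-3.6079  r=1.2179  x^+=-2.8431  v^+=-2.4374  a^+=-1.6261
step 3: x_pred=-6.3403  r=3.3003  x^+=-4.2677  v^+=-2.8690  a^+=-0.6744
step 4: x_pred=-7.6877  r=9.7077  x^+=-1.5913  v^+=0.2168  a^+=2.1249
step 5: x_pred=-0.1677  r=1.0977  x^+=0.5216  v^+=2.8989  a^+=2.4414
step 6: x_pred=4.9661  r=-2.0561  x^+=3.6749  v^+=4.6819  a^+=1.8485
step 7: x_pred=9.6761  r=-13.0161  x^+=1.5020  v^+=1.5454  a^+=-1.9048
step 8: x_pred=2.0700  r=2.0400  x^+=3.3511  v^+=0.3250  a^+=-1.3165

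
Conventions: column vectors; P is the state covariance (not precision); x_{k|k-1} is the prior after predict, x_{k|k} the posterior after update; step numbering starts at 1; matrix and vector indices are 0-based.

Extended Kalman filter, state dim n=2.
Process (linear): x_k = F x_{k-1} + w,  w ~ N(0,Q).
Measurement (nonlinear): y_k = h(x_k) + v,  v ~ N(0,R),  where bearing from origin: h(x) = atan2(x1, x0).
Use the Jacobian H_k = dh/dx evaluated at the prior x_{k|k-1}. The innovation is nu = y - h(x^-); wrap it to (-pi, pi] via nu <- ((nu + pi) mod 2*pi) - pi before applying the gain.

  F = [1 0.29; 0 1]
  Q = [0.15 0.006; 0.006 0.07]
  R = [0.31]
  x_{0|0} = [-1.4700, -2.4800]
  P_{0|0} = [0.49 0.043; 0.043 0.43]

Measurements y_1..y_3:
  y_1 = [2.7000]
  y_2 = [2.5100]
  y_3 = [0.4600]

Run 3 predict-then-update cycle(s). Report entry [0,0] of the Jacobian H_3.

step 1: x^-=[-2.1892, -2.4800]  P^-=[0.7011 0.1737; 0.1737 0.5000]  H_jac=[0.2266 -0.2001]  S=[0.3503]  K=[0.3544; -0.1732]  nu=[-1.2892]  x^+=[-2.6461, -2.2567]  P^+=[0.6571 0.1952; 0.1952 0.4895]
step 2: x^-=[-3.3006, -2.2567]  P^-=[0.9615 0.3432; 0.3432 0.5595]  H_jac=[0.1412 -0.2065]  S=[0.3330]  K=[0.1948; -0.2014]  nu=[-1.2313]  x^+=[-3.5405, -2.0087]  P^+=[0.9488 0.3562; 0.3562 0.5460]
step 3: x^-=[-4.1230, -2.0087]  P^-=[1.3514 0.5206; 0.5206 0.6160]  H_jac=[0.0955 -0.1960]  S=[0.3265]  K=[0.0827; -0.2175]  nu=[-3.1349]  x^+=[-4.3824, -1.3267]  P^+=[1.3491 0.5264; 0.5264 0.6005]

H_jac[0,0] = 0.0955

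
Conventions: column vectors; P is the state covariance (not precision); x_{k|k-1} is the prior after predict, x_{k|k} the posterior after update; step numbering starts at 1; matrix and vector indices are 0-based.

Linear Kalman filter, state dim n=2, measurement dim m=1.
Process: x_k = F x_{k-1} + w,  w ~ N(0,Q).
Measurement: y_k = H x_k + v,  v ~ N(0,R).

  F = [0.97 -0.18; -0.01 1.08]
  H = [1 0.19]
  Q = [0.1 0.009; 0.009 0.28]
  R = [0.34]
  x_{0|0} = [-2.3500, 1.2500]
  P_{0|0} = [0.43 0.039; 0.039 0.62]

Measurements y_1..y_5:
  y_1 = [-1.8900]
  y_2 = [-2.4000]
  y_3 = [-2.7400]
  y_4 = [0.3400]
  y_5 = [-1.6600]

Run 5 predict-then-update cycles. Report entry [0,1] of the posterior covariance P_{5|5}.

step 1: x^-=[-2.5045, 1.3735]  P^-=[0.5111 -0.0748; -0.0748 1.0024]  S=[0.8588]  K=[0.5785; 0.1347]  nu=[0.3535]  x^+=[-2.3000, 1.4211]  P^+=[0.2236 -0.1417; -0.1417 0.9868]
step 2: x^-=[-2.4868, 1.5578]  P^-=[0.3919 -0.3337; -0.3337 1.4341]  S=[0.6568]  K=[0.5001; -0.0932]  nu=[-0.2092]  x^+=[-2.5914, 1.5773]  P^+=[0.2276 -0.3031; -0.3031 1.4284]
step 3: x^-=[-2.7976, 1.7294]  P^-=[0.4663 -0.5889; -0.5889 1.9526]  S=[0.6530]  K=[0.5427; -0.3338]  nu=[-0.2710]  x^+=[-2.9447, 1.8199]  P^+=[0.2739 -0.4707; -0.4707 1.8799]
step 4: x^-=[-3.1839, 1.9949]  P^-=[0.5830 -0.8530; -0.8530 2.4829]  S=[0.6885]  K=[0.6114; -0.5538]  nu=[3.1449]  x^+=[-1.2612, 0.2534]  P^+=[0.3257 -0.6199; -0.6199 2.2718]
step 5: x^-=[-1.2689, 0.2863]  P^-=[0.6965 -1.0863; -1.0863 2.9432]  S=[0.7299]  K=[0.6714; -0.7221]  nu=[-0.4455]  x^+=[-1.5680, 0.6080]  P^+=[0.3674 -0.7324; -0.7324 2.5625]

P_post[0,1] = -0.7324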